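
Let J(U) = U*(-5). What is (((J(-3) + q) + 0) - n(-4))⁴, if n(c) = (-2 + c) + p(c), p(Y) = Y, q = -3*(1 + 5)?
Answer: 2401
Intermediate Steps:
q = -18 (q = -3*6 = -18)
J(U) = -5*U
n(c) = -2 + 2*c (n(c) = (-2 + c) + c = -2 + 2*c)
(((J(-3) + q) + 0) - n(-4))⁴ = (((-5*(-3) - 18) + 0) - (-2 + 2*(-4)))⁴ = (((15 - 18) + 0) - (-2 - 8))⁴ = ((-3 + 0) - 1*(-10))⁴ = (-3 + 10)⁴ = 7⁴ = 2401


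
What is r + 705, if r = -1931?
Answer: -1226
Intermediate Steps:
r + 705 = -1931 + 705 = -1226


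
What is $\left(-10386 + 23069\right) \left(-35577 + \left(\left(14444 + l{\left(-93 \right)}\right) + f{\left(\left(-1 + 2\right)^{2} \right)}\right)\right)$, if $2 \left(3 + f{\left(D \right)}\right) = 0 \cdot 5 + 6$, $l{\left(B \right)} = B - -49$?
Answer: $-268587891$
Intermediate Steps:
$l{\left(B \right)} = 49 + B$ ($l{\left(B \right)} = B + 49 = 49 + B$)
$f{\left(D \right)} = 0$ ($f{\left(D \right)} = -3 + \frac{0 \cdot 5 + 6}{2} = -3 + \frac{0 + 6}{2} = -3 + \frac{1}{2} \cdot 6 = -3 + 3 = 0$)
$\left(-10386 + 23069\right) \left(-35577 + \left(\left(14444 + l{\left(-93 \right)}\right) + f{\left(\left(-1 + 2\right)^{2} \right)}\right)\right) = \left(-10386 + 23069\right) \left(-35577 + \left(\left(14444 + \left(49 - 93\right)\right) + 0\right)\right) = 12683 \left(-35577 + \left(\left(14444 - 44\right) + 0\right)\right) = 12683 \left(-35577 + \left(14400 + 0\right)\right) = 12683 \left(-35577 + 14400\right) = 12683 \left(-21177\right) = -268587891$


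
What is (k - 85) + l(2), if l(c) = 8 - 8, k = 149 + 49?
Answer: 113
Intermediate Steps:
k = 198
l(c) = 0
(k - 85) + l(2) = (198 - 85) + 0 = 113 + 0 = 113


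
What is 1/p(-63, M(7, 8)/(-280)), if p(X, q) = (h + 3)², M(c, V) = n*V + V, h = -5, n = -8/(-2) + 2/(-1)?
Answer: ¼ ≈ 0.25000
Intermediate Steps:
n = 2 (n = -8*(-½) + 2*(-1) = 4 - 2 = 2)
M(c, V) = 3*V (M(c, V) = 2*V + V = 3*V)
p(X, q) = 4 (p(X, q) = (-5 + 3)² = (-2)² = 4)
1/p(-63, M(7, 8)/(-280)) = 1/4 = ¼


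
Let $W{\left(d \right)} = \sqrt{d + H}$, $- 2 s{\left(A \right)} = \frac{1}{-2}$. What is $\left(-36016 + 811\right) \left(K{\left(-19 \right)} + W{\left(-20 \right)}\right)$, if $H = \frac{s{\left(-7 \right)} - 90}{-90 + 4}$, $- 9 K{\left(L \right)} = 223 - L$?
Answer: $\frac{2839870}{3} - \frac{35205 i \sqrt{560806}}{172} \approx 9.4662 \cdot 10^{5} - 1.5328 \cdot 10^{5} i$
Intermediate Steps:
$K{\left(L \right)} = - \frac{223}{9} + \frac{L}{9}$ ($K{\left(L \right)} = - \frac{223 - L}{9} = - \frac{223}{9} + \frac{L}{9}$)
$s{\left(A \right)} = \frac{1}{4}$ ($s{\left(A \right)} = - \frac{1}{2 \left(-2\right)} = \left(- \frac{1}{2}\right) \left(- \frac{1}{2}\right) = \frac{1}{4}$)
$H = \frac{359}{344}$ ($H = \frac{\frac{1}{4} - 90}{-90 + 4} = - \frac{359}{4 \left(-86\right)} = \left(- \frac{359}{4}\right) \left(- \frac{1}{86}\right) = \frac{359}{344} \approx 1.0436$)
$W{\left(d \right)} = \sqrt{\frac{359}{344} + d}$ ($W{\left(d \right)} = \sqrt{d + \frac{359}{344}} = \sqrt{\frac{359}{344} + d}$)
$\left(-36016 + 811\right) \left(K{\left(-19 \right)} + W{\left(-20 \right)}\right) = \left(-36016 + 811\right) \left(\left(- \frac{223}{9} + \frac{1}{9} \left(-19\right)\right) + \frac{\sqrt{30874 + 29584 \left(-20\right)}}{172}\right) = - 35205 \left(\left(- \frac{223}{9} - \frac{19}{9}\right) + \frac{\sqrt{30874 - 591680}}{172}\right) = - 35205 \left(- \frac{242}{9} + \frac{\sqrt{-560806}}{172}\right) = - 35205 \left(- \frac{242}{9} + \frac{i \sqrt{560806}}{172}\right) = \frac{2839870}{3} - \frac{35205 i \sqrt{560806}}{172}$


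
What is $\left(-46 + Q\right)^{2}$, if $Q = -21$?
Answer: $4489$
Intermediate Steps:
$\left(-46 + Q\right)^{2} = \left(-46 - 21\right)^{2} = \left(-67\right)^{2} = 4489$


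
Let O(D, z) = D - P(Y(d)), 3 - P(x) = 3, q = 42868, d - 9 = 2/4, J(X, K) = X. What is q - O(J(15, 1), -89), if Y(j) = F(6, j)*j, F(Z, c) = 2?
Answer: 42853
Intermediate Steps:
d = 19/2 (d = 9 + 2/4 = 9 + 2*(¼) = 9 + ½ = 19/2 ≈ 9.5000)
Y(j) = 2*j
P(x) = 0 (P(x) = 3 - 1*3 = 3 - 3 = 0)
O(D, z) = D (O(D, z) = D - 1*0 = D + 0 = D)
q - O(J(15, 1), -89) = 42868 - 1*15 = 42868 - 15 = 42853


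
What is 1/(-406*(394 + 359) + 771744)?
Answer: 1/466026 ≈ 2.1458e-6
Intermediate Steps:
1/(-406*(394 + 359) + 771744) = 1/(-406*753 + 771744) = 1/(-305718 + 771744) = 1/466026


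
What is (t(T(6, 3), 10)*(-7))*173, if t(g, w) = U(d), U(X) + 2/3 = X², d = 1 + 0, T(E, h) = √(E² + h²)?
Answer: -1211/3 ≈ -403.67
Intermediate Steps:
d = 1
U(X) = -⅔ + X²
t(g, w) = ⅓ (t(g, w) = -⅔ + 1² = -⅔ + 1 = ⅓)
(t(T(6, 3), 10)*(-7))*173 = ((⅓)*(-7))*173 = -7/3*173 = -1211/3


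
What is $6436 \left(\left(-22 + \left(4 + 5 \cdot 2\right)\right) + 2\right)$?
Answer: $-38616$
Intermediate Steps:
$6436 \left(\left(-22 + \left(4 + 5 \cdot 2\right)\right) + 2\right) = 6436 \left(\left(-22 + \left(4 + 10\right)\right) + 2\right) = 6436 \left(\left(-22 + 14\right) + 2\right) = 6436 \left(-8 + 2\right) = 6436 \left(-6\right) = -38616$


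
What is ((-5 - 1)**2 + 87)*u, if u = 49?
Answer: 6027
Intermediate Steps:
((-5 - 1)**2 + 87)*u = ((-5 - 1)**2 + 87)*49 = ((-6)**2 + 87)*49 = (36 + 87)*49 = 123*49 = 6027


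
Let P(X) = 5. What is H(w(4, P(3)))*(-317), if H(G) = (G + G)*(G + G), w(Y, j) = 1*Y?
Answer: -20288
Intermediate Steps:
w(Y, j) = Y
H(G) = 4*G² (H(G) = (2*G)*(2*G) = 4*G²)
H(w(4, P(3)))*(-317) = (4*4²)*(-317) = (4*16)*(-317) = 64*(-317) = -20288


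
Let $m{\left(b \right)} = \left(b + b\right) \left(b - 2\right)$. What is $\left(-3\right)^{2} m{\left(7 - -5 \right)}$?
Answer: $2160$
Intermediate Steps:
$m{\left(b \right)} = 2 b \left(-2 + b\right)$
$\left(-3\right)^{2} m{\left(7 - -5 \right)} = \left(-3\right)^{2} \cdot 2 \left(7 - -5\right) \left(-2 + \left(7 - -5\right)\right) = 9 \cdot 2 \left(7 + 5\right) \left(-2 + \left(7 + 5\right)\right) = 9 \cdot 2 \cdot 12 \left(-2 + 12\right) = 9 \cdot 2 \cdot 12 \cdot 10 = 9 \cdot 240 = 2160$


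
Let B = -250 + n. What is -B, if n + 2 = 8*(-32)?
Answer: 508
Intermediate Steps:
n = -258 (n = -2 + 8*(-32) = -2 - 256 = -258)
B = -508 (B = -250 - 258 = -508)
-B = -1*(-508) = 508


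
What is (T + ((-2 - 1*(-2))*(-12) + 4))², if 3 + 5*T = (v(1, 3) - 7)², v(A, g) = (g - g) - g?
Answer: 13689/25 ≈ 547.56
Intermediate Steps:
v(A, g) = -g (v(A, g) = 0 - g = -g)
T = 97/5 (T = -⅗ + (-1*3 - 7)²/5 = -⅗ + (-3 - 7)²/5 = -⅗ + (⅕)*(-10)² = -⅗ + (⅕)*100 = -⅗ + 20 = 97/5 ≈ 19.400)
(T + ((-2 - 1*(-2))*(-12) + 4))² = (97/5 + ((-2 - 1*(-2))*(-12) + 4))² = (97/5 + ((-2 + 2)*(-12) + 4))² = (97/5 + (0*(-12) + 4))² = (97/5 + (0 + 4))² = (97/5 + 4)² = (117/5)² = 13689/25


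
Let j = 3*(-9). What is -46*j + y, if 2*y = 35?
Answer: 2519/2 ≈ 1259.5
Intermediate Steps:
y = 35/2 (y = (½)*35 = 35/2 ≈ 17.500)
j = -27
-46*j + y = -46*(-27) + 35/2 = 1242 + 35/2 = 2519/2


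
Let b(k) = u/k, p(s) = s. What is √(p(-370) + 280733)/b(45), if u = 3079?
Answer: 45*√280363/3079 ≈ 7.7386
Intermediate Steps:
b(k) = 3079/k
√(p(-370) + 280733)/b(45) = √(-370 + 280733)/((3079/45)) = √280363/((3079*(1/45))) = √280363/(3079/45) = √280363*(45/3079) = 45*√280363/3079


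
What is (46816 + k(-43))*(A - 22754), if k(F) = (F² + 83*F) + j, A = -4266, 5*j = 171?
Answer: -1219418004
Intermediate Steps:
j = 171/5 (j = (⅕)*171 = 171/5 ≈ 34.200)
k(F) = 171/5 + F² + 83*F (k(F) = (F² + 83*F) + 171/5 = 171/5 + F² + 83*F)
(46816 + k(-43))*(A - 22754) = (46816 + (171/5 + (-43)² + 83*(-43)))*(-4266 - 22754) = (46816 + (171/5 + 1849 - 3569))*(-27020) = (46816 - 8429/5)*(-27020) = (225651/5)*(-27020) = -1219418004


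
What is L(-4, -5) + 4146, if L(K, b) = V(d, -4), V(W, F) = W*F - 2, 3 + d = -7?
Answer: 4184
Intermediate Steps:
d = -10 (d = -3 - 7 = -10)
V(W, F) = -2 + F*W (V(W, F) = F*W - 2 = -2 + F*W)
L(K, b) = 38 (L(K, b) = -2 - 4*(-10) = -2 + 40 = 38)
L(-4, -5) + 4146 = 38 + 4146 = 4184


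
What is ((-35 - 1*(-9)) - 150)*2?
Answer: -352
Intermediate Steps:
((-35 - 1*(-9)) - 150)*2 = ((-35 + 9) - 150)*2 = (-26 - 150)*2 = -176*2 = -352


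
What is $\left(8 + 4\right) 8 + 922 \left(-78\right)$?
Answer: $-71820$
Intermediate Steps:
$\left(8 + 4\right) 8 + 922 \left(-78\right) = 12 \cdot 8 - 71916 = 96 - 71916 = -71820$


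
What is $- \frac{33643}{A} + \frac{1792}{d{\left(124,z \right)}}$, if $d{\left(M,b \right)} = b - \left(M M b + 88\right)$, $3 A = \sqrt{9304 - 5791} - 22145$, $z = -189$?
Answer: $\frac{6495524002585339}{1424990715201944} + \frac{100929 \sqrt{3513}}{490397512} \approx 4.5705$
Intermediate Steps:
$A = - \frac{22145}{3} + \frac{\sqrt{3513}}{3}$ ($A = \frac{\sqrt{9304 - 5791} - 22145}{3} = \frac{\sqrt{3513} - 22145}{3} = \frac{-22145 + \sqrt{3513}}{3} = - \frac{22145}{3} + \frac{\sqrt{3513}}{3} \approx -7361.9$)
$d{\left(M,b \right)} = -88 + b - b M^{2}$ ($d{\left(M,b \right)} = b - \left(M^{2} b + 88\right) = b - \left(b M^{2} + 88\right) = b - \left(88 + b M^{2}\right) = -88 + b - b M^{2}$)
$- \frac{33643}{A} + \frac{1792}{d{\left(124,z \right)}} = - \frac{33643}{- \frac{22145}{3} + \frac{\sqrt{3513}}{3}} + \frac{1792}{-88 - 189 - - 189 \cdot 124^{2}} = - \frac{33643}{- \frac{22145}{3} + \frac{\sqrt{3513}}{3}} + \frac{1792}{-88 - 189 - \left(-189\right) 15376} = - \frac{33643}{- \frac{22145}{3} + \frac{\sqrt{3513}}{3}} + \frac{1792}{-88 - 189 + 2906064} = - \frac{33643}{- \frac{22145}{3} + \frac{\sqrt{3513}}{3}} + \frac{1792}{2905787} = \frac{1792}{2905787} - \frac{33643}{- \frac{22145}{3} + \frac{\sqrt{3513}}{3}}$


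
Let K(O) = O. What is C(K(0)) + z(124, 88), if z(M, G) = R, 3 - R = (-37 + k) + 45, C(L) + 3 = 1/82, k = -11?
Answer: 247/82 ≈ 3.0122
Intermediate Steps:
C(L) = -245/82 (C(L) = -3 + 1/82 = -245/82)
R = 6 (R = 3 - ((-37 - 11) + 45) = 3 - (-48 + 45) = 3 - 1*(-3) = 3 + 3 = 6)
z(M, G) = 6
C(K(0)) + z(124, 88) = -245/82 + 6 = 247/82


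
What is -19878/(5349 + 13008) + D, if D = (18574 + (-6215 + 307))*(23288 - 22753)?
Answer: 41464234264/6119 ≈ 6.7763e+6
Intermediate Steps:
D = 6776310 (D = (18574 - 5908)*535 = 12666*535 = 6776310)
-19878/(5349 + 13008) + D = -19878/(5349 + 13008) + 6776310 = -19878/18357 + 6776310 = -19878*1/18357 + 6776310 = -6626/6119 + 6776310 = 41464234264/6119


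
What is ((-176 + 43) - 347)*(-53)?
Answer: 25440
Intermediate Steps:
((-176 + 43) - 347)*(-53) = (-133 - 347)*(-53) = -480*(-53) = 25440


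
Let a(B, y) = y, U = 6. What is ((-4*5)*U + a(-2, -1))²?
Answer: 14641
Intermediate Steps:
((-4*5)*U + a(-2, -1))² = (-4*5*6 - 1)² = (-20*6 - 1)² = (-120 - 1)² = (-121)² = 14641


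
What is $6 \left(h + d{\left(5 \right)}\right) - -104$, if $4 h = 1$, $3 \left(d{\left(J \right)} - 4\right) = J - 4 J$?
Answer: $\frac{199}{2} \approx 99.5$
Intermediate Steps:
$d{\left(J \right)} = 4 - J$ ($d{\left(J \right)} = 4 + \frac{J - 4 J}{3} = 4 + \frac{\left(-3\right) J}{3} = 4 - J$)
$h = \frac{1}{4}$ ($h = \frac{1}{4} \cdot 1 = \frac{1}{4} \approx 0.25$)
$6 \left(h + d{\left(5 \right)}\right) - -104 = 6 \left(\frac{1}{4} + \left(4 - 5\right)\right) - -104 = 6 \left(\frac{1}{4} + \left(4 - 5\right)\right) + 104 = 6 \left(\frac{1}{4} - 1\right) + 104 = 6 \left(- \frac{3}{4}\right) + 104 = - \frac{9}{2} + 104 = \frac{199}{2}$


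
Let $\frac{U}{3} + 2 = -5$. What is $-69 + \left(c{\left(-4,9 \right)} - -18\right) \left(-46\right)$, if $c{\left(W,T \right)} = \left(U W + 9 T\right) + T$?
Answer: $-8901$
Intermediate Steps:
$U = -21$ ($U = -6 + 3 \left(-5\right) = -6 - 15 = -21$)
$c{\left(W,T \right)} = - 21 W + 10 T$ ($c{\left(W,T \right)} = \left(- 21 W + 9 T\right) + T = - 21 W + 10 T$)
$-69 + \left(c{\left(-4,9 \right)} - -18\right) \left(-46\right) = -69 + \left(\left(\left(-21\right) \left(-4\right) + 10 \cdot 9\right) - -18\right) \left(-46\right) = -69 + \left(\left(84 + 90\right) + 18\right) \left(-46\right) = -69 + \left(174 + 18\right) \left(-46\right) = -69 + 192 \left(-46\right) = -69 - 8832 = -8901$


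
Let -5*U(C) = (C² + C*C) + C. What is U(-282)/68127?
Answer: -52922/113545 ≈ -0.46609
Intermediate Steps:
U(C) = -2*C²/5 - C/5 (U(C) = -((C² + C*C) + C)/5 = -((C² + C²) + C)/5 = -(2*C² + C)/5 = -(C + 2*C²)/5 = -2*C²/5 - C/5)
U(-282)/68127 = -⅕*(-282)*(1 + 2*(-282))/68127 = -⅕*(-282)*(1 - 564)*(1/68127) = -⅕*(-282)*(-563)*(1/68127) = -158766/5*1/68127 = -52922/113545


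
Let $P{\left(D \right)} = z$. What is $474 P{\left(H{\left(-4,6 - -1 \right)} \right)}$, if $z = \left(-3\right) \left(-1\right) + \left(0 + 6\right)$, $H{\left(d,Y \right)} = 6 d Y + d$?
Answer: $4266$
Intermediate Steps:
$H{\left(d,Y \right)} = d + 6 Y d$ ($H{\left(d,Y \right)} = 6 Y d + d = d + 6 Y d$)
$z = 9$ ($z = 3 + 6 = 9$)
$P{\left(D \right)} = 9$
$474 P{\left(H{\left(-4,6 - -1 \right)} \right)} = 474 \cdot 9 = 4266$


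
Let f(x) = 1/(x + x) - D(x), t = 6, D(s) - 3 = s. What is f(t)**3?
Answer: -1225043/1728 ≈ -708.94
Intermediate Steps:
D(s) = 3 + s
f(x) = -3 + 1/(2*x) - x (f(x) = 1/(x + x) - (3 + x) = 1/(2*x) + (-3 - x) = -3 + 1/(2*x) - x)
f(t)**3 = (-3 + (1/2)/6 - 1*6)**3 = (-3 + (1/2)*(1/6) - 6)**3 = (-3 + 1/12 - 6)**3 = (-107/12)**3 = -1225043/1728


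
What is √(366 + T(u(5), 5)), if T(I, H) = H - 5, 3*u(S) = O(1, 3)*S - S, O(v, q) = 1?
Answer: √366 ≈ 19.131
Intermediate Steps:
u(S) = 0 (u(S) = (1*S - S)/3 = (S - S)/3 = (⅓)*0 = 0)
T(I, H) = -5 + H
√(366 + T(u(5), 5)) = √(366 + (-5 + 5)) = √(366 + 0) = √366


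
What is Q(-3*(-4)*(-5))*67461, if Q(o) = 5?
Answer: 337305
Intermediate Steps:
Q(-3*(-4)*(-5))*67461 = 5*67461 = 337305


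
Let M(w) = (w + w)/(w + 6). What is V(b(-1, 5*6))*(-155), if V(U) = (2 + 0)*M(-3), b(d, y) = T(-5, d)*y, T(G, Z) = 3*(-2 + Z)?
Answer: 620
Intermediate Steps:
T(G, Z) = -6 + 3*Z
b(d, y) = y*(-6 + 3*d) (b(d, y) = (-6 + 3*d)*y = y*(-6 + 3*d))
M(w) = 2*w/(6 + w) (M(w) = (2*w)/(6 + w) = 2*w/(6 + w))
V(U) = -4 (V(U) = (2 + 0)*(2*(-3)/(6 - 3)) = 2*(2*(-3)/3) = 2*(2*(-3)*(⅓)) = 2*(-2) = -4)
V(b(-1, 5*6))*(-155) = -4*(-155) = 620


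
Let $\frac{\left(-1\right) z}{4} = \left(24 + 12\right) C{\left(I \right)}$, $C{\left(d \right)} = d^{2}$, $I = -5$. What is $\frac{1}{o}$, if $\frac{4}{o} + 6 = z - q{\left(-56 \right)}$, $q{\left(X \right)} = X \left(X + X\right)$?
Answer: $- \frac{4939}{2} \approx -2469.5$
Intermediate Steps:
$z = -3600$ ($z = - 4 \left(24 + 12\right) \left(-5\right)^{2} = - 4 \cdot 36 \cdot 25 = \left(-4\right) 900 = -3600$)
$q{\left(X \right)} = 2 X^{2}$ ($q{\left(X \right)} = X 2 X = 2 X^{2}$)
$o = - \frac{2}{4939}$ ($o = \frac{4}{-6 - \left(3600 + 2 \left(-56\right)^{2}\right)} = \frac{4}{-6 - \left(3600 + 2 \cdot 3136\right)} = \frac{4}{-6 - 9872} = \frac{4}{-9878} = 4 \left(- \frac{1}{9878}\right) = - \frac{2}{4939} \approx -0.00040494$)
$\frac{1}{o} = \frac{1}{- \frac{2}{4939}} = - \frac{4939}{2}$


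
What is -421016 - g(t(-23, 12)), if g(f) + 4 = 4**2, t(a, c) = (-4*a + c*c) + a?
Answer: -421028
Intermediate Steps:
t(a, c) = c**2 - 3*a (t(a, c) = (-4*a + c**2) + a = (c**2 - 4*a) + a = c**2 - 3*a)
g(f) = 12 (g(f) = -4 + 4**2 = -4 + 16 = 12)
-421016 - g(t(-23, 12)) = -421016 - 1*12 = -421016 - 12 = -421028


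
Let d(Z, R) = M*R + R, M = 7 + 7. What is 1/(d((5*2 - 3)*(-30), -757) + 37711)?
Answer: 1/26356 ≈ 3.7942e-5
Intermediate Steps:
M = 14
d(Z, R) = 15*R (d(Z, R) = 14*R + R = 15*R)
1/(d((5*2 - 3)*(-30), -757) + 37711) = 1/(15*(-757) + 37711) = 1/(-11355 + 37711) = 1/26356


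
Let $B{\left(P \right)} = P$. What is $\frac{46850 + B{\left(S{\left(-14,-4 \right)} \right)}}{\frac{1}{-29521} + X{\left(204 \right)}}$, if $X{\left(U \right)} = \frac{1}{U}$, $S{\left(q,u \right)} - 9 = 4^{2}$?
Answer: $\frac{282294562500}{29317} \approx 9.629 \cdot 10^{6}$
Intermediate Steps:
$S{\left(q,u \right)} = 25$ ($S{\left(q,u \right)} = 9 + 4^{2} = 9 + 16 = 25$)
$\frac{46850 + B{\left(S{\left(-14,-4 \right)} \right)}}{\frac{1}{-29521} + X{\left(204 \right)}} = \frac{46850 + 25}{\frac{1}{-29521} + \frac{1}{204}} = \frac{46875}{- \frac{1}{29521} + \frac{1}{204}} = \frac{46875}{\frac{29317}{6022284}} = 46875 \cdot \frac{6022284}{29317} = \frac{282294562500}{29317}$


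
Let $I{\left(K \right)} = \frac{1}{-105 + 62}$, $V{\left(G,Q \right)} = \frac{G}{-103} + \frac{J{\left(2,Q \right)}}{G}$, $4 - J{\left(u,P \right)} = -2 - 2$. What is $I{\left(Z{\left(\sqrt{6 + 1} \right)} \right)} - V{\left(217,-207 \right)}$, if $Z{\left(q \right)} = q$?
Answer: $\frac{1967044}{961093} \approx 2.0467$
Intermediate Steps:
$J{\left(u,P \right)} = 8$ ($J{\left(u,P \right)} = 4 - \left(-2 - 2\right) = 4 - -4 = 4 + 4 = 8$)
$V{\left(G,Q \right)} = \frac{8}{G} - \frac{G}{103}$ ($V{\left(G,Q \right)} = \frac{G}{-103} + \frac{8}{G} = G \left(- \frac{1}{103}\right) + \frac{8}{G} = - \frac{G}{103} + \frac{8}{G} = \frac{8}{G} - \frac{G}{103}$)
$I{\left(K \right)} = - \frac{1}{43}$ ($I{\left(K \right)} = \frac{1}{-43} = - \frac{1}{43}$)
$I{\left(Z{\left(\sqrt{6 + 1} \right)} \right)} - V{\left(217,-207 \right)} = - \frac{1}{43} - \left(\frac{8}{217} - \frac{217}{103}\right) = - \frac{1}{43} - - \frac{46265}{22351} = - \frac{1}{43} + \frac{46265}{22351} = \frac{1967044}{961093}$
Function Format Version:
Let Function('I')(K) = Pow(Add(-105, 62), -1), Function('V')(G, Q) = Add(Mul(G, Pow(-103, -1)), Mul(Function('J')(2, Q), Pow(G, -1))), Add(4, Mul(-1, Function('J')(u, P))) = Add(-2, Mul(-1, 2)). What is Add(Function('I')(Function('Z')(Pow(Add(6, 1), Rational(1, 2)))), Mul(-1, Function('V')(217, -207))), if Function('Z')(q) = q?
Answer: Rational(1967044, 961093) ≈ 2.0467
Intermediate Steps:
Function('J')(u, P) = 8 (Function('J')(u, P) = Add(4, Mul(-1, Add(-2, Mul(-1, 2)))) = Add(4, Mul(-1, Add(-2, -2))) = Add(4, Mul(-1, -4)) = Add(4, 4) = 8)
Function('V')(G, Q) = Add(Mul(8, Pow(G, -1)), Mul(Rational(-1, 103), G)) (Function('V')(G, Q) = Add(Mul(G, Pow(-103, -1)), Mul(8, Pow(G, -1))) = Add(Mul(G, Rational(-1, 103)), Mul(8, Pow(G, -1))) = Add(Mul(Rational(-1, 103), G), Mul(8, Pow(G, -1))) = Add(Mul(8, Pow(G, -1)), Mul(Rational(-1, 103), G)))
Function('I')(K) = Rational(-1, 43) (Function('I')(K) = Pow(-43, -1) = Rational(-1, 43))
Add(Function('I')(Function('Z')(Pow(Add(6, 1), Rational(1, 2)))), Mul(-1, Function('V')(217, -207))) = Add(Rational(-1, 43), Mul(-1, Add(Mul(8, Pow(217, -1)), Mul(Rational(-1, 103), 217)))) = Add(Rational(-1, 43), Mul(-1, Add(Mul(8, Rational(1, 217)), Rational(-217, 103)))) = Add(Rational(-1, 43), Mul(-1, Add(Rational(8, 217), Rational(-217, 103)))) = Add(Rational(-1, 43), Mul(-1, Rational(-46265, 22351))) = Add(Rational(-1, 43), Rational(46265, 22351)) = Rational(1967044, 961093)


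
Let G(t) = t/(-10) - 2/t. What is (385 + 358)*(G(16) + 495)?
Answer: 14660133/40 ≈ 3.6650e+5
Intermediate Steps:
G(t) = -2/t - t/10 (G(t) = t*(-⅒) - 2/t = -t/10 - 2/t = -2/t - t/10)
(385 + 358)*(G(16) + 495) = (385 + 358)*((-2/16 - ⅒*16) + 495) = 743*((-2*1/16 - 8/5) + 495) = 743*((-⅛ - 8/5) + 495) = 743*(-69/40 + 495) = 743*(19731/40) = 14660133/40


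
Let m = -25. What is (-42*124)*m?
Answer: 130200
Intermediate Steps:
(-42*124)*m = -42*124*(-25) = -5208*(-25) = 130200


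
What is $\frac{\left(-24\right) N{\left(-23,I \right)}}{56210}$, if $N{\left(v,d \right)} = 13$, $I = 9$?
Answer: $- \frac{156}{28105} \approx -0.0055506$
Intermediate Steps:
$\frac{\left(-24\right) N{\left(-23,I \right)}}{56210} = \frac{\left(-24\right) 13}{56210} = \left(-312\right) \frac{1}{56210} = - \frac{156}{28105}$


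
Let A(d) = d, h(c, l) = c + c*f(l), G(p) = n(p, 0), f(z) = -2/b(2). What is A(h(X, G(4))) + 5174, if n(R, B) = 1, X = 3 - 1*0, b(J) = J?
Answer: 5174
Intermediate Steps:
X = 3 (X = 3 + 0 = 3)
f(z) = -1 (f(z) = -2/2 = -2*1/2 = -1)
G(p) = 1
h(c, l) = 0 (h(c, l) = c + c*(-1) = c - c = 0)
A(h(X, G(4))) + 5174 = 0 + 5174 = 5174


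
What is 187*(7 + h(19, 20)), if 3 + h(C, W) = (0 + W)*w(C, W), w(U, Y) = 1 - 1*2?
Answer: -2992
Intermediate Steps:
w(U, Y) = -1 (w(U, Y) = 1 - 2 = -1)
h(C, W) = -3 - W (h(C, W) = -3 + (0 + W)*(-1) = -3 + W*(-1) = -3 - W)
187*(7 + h(19, 20)) = 187*(7 + (-3 - 1*20)) = 187*(7 + (-3 - 20)) = 187*(7 - 23) = 187*(-16) = -2992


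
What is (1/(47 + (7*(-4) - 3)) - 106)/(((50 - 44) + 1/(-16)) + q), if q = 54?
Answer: -1695/959 ≈ -1.7675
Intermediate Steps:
(1/(47 + (7*(-4) - 3)) - 106)/(((50 - 44) + 1/(-16)) + q) = (1/(47 + (7*(-4) - 3)) - 106)/(((50 - 44) + 1/(-16)) + 54) = (1/(47 + (-28 - 3)) - 106)/((6 - 1/16) + 54) = (1/(47 - 31) - 106)/(95/16 + 54) = (1/16 - 106)/(959/16) = 16*(1/16 - 106)/959 = (16/959)*(-1695/16) = -1695/959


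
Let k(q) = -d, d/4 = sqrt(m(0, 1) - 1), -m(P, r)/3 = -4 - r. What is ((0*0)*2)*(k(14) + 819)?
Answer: 0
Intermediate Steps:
m(P, r) = 12 + 3*r (m(P, r) = -3*(-4 - r) = 12 + 3*r)
d = 4*sqrt(14) (d = 4*sqrt((12 + 3*1) - 1) = 4*sqrt((12 + 3) - 1) = 4*sqrt(15 - 1) = 4*sqrt(14) ≈ 14.967)
k(q) = -4*sqrt(14)
((0*0)*2)*(k(14) + 819) = ((0*0)*2)*(-4*sqrt(14) + 819) = (0*2)*(819 - 4*sqrt(14)) = 0*(819 - 4*sqrt(14)) = 0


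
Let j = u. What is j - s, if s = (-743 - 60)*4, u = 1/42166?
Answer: 135437193/42166 ≈ 3212.0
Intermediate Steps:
u = 1/42166 ≈ 2.3716e-5
j = 1/42166 ≈ 2.3716e-5
s = -3212 (s = -803*4 = -3212)
j - s = 1/42166 - 1*(-3212) = 1/42166 + 3212 = 135437193/42166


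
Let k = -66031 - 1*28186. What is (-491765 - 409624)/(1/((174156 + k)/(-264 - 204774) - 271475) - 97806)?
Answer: 16724603159667907/1814717659851724 ≈ 9.2161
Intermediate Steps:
k = -94217 (k = -66031 - 28186 = -94217)
(-491765 - 409624)/(1/((174156 + k)/(-264 - 204774) - 271475) - 97806) = (-491765 - 409624)/(1/((174156 - 94217)/(-264 - 204774) - 271475) - 97806) = -901389/(1/(79939/(-205038) - 271475) - 97806) = -901389/(1/(79939*(-1/205038) - 271475) - 97806) = -901389/(1/(-79939/205038 - 271475) - 97806) = -901389/(1/(-55662770989/205038) - 97806) = -901389/(-205038/55662770989 - 97806) = -901389/(-5444152979555172/55662770989) = -901389*(-55662770989/5444152979555172) = 16724603159667907/1814717659851724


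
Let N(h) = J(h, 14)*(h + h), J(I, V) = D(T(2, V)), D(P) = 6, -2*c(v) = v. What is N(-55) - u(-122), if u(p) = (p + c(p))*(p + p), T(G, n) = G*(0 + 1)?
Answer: -15544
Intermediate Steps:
c(v) = -v/2
T(G, n) = G (T(G, n) = G*1 = G)
J(I, V) = 6
N(h) = 12*h (N(h) = 6*(h + h) = 6*(2*h) = 12*h)
u(p) = p² (u(p) = (p - p/2)*(p + p) = (p/2)*(2*p) = p²)
N(-55) - u(-122) = 12*(-55) - 1*(-122)² = -660 - 1*14884 = -660 - 14884 = -15544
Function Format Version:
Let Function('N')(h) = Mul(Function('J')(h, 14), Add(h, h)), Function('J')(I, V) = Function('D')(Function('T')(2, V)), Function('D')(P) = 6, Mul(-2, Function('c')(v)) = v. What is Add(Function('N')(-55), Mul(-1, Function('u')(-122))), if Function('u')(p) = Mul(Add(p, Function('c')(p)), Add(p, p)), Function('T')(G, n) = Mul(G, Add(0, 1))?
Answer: -15544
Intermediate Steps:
Function('c')(v) = Mul(Rational(-1, 2), v)
Function('T')(G, n) = G (Function('T')(G, n) = Mul(G, 1) = G)
Function('J')(I, V) = 6
Function('N')(h) = Mul(12, h) (Function('N')(h) = Mul(6, Add(h, h)) = Mul(6, Mul(2, h)) = Mul(12, h))
Function('u')(p) = Pow(p, 2) (Function('u')(p) = Mul(Add(p, Mul(Rational(-1, 2), p)), Add(p, p)) = Mul(Mul(Rational(1, 2), p), Mul(2, p)) = Pow(p, 2))
Add(Function('N')(-55), Mul(-1, Function('u')(-122))) = Add(Mul(12, -55), Mul(-1, Pow(-122, 2))) = Add(-660, Mul(-1, 14884)) = Add(-660, -14884) = -15544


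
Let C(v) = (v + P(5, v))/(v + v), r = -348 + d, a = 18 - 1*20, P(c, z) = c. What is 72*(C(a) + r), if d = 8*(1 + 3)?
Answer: -22806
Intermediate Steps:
a = -2 (a = 18 - 20 = -2)
d = 32 (d = 8*4 = 32)
r = -316 (r = -348 + 32 = -316)
C(v) = (5 + v)/(2*v) (C(v) = (v + 5)/(v + v) = (5 + v)/((2*v)) = (5 + v)*(1/(2*v)) = (5 + v)/(2*v))
72*(C(a) + r) = 72*((1/2)*(5 - 2)/(-2) - 316) = 72*((1/2)*(-1/2)*3 - 316) = 72*(-3/4 - 316) = 72*(-1267/4) = -22806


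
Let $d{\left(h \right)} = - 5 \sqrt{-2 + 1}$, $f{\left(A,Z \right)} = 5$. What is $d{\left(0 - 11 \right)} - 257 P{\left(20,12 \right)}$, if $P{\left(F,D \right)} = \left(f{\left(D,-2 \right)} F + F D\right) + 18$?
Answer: $-92006 - 5 i \approx -92006.0 - 5.0 i$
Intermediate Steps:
$P{\left(F,D \right)} = 18 + 5 F + D F$ ($P{\left(F,D \right)} = \left(5 F + F D\right) + 18 = \left(5 F + D F\right) + 18 = 18 + 5 F + D F$)
$d{\left(h \right)} = - 5 i$ ($d{\left(h \right)} = - 5 \sqrt{-1} = - 5 i$)
$d{\left(0 - 11 \right)} - 257 P{\left(20,12 \right)} = - 5 i - 257 \left(18 + 5 \cdot 20 + 12 \cdot 20\right) = - 5 i - 257 \left(18 + 100 + 240\right) = - 5 i - 92006 = -92006 - 5 i$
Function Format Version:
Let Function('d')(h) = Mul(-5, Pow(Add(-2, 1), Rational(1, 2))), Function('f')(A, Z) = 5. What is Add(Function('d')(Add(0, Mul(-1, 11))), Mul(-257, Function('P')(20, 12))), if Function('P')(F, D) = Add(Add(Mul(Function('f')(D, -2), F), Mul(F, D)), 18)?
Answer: Add(-92006, Mul(-5, I)) ≈ Add(-92006., Mul(-5.0000, I))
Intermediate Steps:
Function('P')(F, D) = Add(18, Mul(5, F), Mul(D, F)) (Function('P')(F, D) = Add(Add(Mul(5, F), Mul(F, D)), 18) = Add(Add(Mul(5, F), Mul(D, F)), 18) = Add(18, Mul(5, F), Mul(D, F)))
Function('d')(h) = Mul(-5, I) (Function('d')(h) = Mul(-5, Pow(-1, Rational(1, 2))) = Mul(-5, I))
Add(Function('d')(Add(0, Mul(-1, 11))), Mul(-257, Function('P')(20, 12))) = Add(Mul(-5, I), Mul(-257, Add(18, Mul(5, 20), Mul(12, 20)))) = Add(Mul(-5, I), Mul(-257, Add(18, 100, 240))) = Add(Mul(-5, I), Mul(-257, 358)) = Add(Mul(-5, I), -92006) = Add(-92006, Mul(-5, I))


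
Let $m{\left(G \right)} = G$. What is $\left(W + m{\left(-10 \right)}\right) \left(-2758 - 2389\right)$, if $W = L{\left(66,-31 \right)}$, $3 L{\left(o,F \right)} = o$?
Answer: $-61764$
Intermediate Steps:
$L{\left(o,F \right)} = \frac{o}{3}$
$W = 22$ ($W = \frac{1}{3} \cdot 66 = 22$)
$\left(W + m{\left(-10 \right)}\right) \left(-2758 - 2389\right) = \left(22 - 10\right) \left(-2758 - 2389\right) = 12 \left(-5147\right) = -61764$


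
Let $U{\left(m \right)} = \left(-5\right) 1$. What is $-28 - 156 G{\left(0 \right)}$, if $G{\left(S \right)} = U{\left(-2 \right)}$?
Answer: $752$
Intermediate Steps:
$U{\left(m \right)} = -5$
$G{\left(S \right)} = -5$
$-28 - 156 G{\left(0 \right)} = -28 - -780 = -28 + 780 = 752$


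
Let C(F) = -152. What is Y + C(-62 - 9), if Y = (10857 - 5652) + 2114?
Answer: 7167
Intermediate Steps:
Y = 7319 (Y = 5205 + 2114 = 7319)
Y + C(-62 - 9) = 7319 - 152 = 7167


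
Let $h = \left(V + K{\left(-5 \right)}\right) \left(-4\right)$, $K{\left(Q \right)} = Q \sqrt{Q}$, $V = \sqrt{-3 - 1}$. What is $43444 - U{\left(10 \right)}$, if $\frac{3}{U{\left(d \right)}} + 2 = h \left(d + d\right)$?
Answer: $\frac{-6951040 + 86891 i + 17377600 \sqrt{5}}{2 \left(-80 + i + 200 \sqrt{5}\right)} \approx 43444.0 + 0.0040848 i$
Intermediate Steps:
$V = 2 i$ ($V = \sqrt{-4} = 2 i \approx 2.0 i$)
$K{\left(Q \right)} = Q^{\frac{3}{2}}$
$h = - 8 i + 20 i \sqrt{5}$ ($h = \left(2 i + \left(-5\right)^{\frac{3}{2}}\right) \left(-4\right) = \left(2 i - 5 i \sqrt{5}\right) \left(-4\right) = - 8 i + 20 i \sqrt{5} \approx 36.721 i$)
$U{\left(d \right)} = \frac{3}{-2 + 2 i d \left(-8 + 20 \sqrt{5}\right)}$ ($U{\left(d \right)} = \frac{3}{-2 + i \left(-8 + 20 \sqrt{5}\right) \left(d + d\right)} = \frac{3}{-2 + i \left(-8 + 20 \sqrt{5}\right) 2 d} = \frac{3}{-2 + 2 i d \left(-8 + 20 \sqrt{5}\right)}$)
$43444 - U{\left(10 \right)} = 43444 - - \frac{3}{2 + 8 i 10 \left(2 - 5 \sqrt{5}\right)} = 43444 - - \frac{3}{2 + 80 i \left(2 - 5 \sqrt{5}\right)} = 43444 + \frac{3}{2 + 80 i \left(2 - 5 \sqrt{5}\right)}$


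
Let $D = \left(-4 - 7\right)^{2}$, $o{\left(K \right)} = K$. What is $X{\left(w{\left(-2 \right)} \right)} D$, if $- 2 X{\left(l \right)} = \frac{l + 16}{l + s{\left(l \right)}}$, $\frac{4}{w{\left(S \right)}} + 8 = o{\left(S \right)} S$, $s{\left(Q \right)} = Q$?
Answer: $\frac{1815}{4} \approx 453.75$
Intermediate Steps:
$w{\left(S \right)} = \frac{4}{-8 + S^{2}}$ ($w{\left(S \right)} = \frac{4}{-8 + S S} = \frac{4}{-8 + S^{2}}$)
$D = 121$ ($D = \left(-11\right)^{2} = 121$)
$X{\left(l \right)} = - \frac{16 + l}{4 l}$ ($X{\left(l \right)} = - \frac{\left(l + 16\right) \frac{1}{l + l}}{2} = - \frac{\left(16 + l\right) \frac{1}{2 l}}{2} = - \frac{\frac{1}{2} \frac{1}{l} \left(16 + l\right)}{2} = - \frac{16 + l}{4 l}$)
$X{\left(w{\left(-2 \right)} \right)} D = \frac{-16 - \frac{4}{-8 + \left(-2\right)^{2}}}{4 \frac{4}{-8 + \left(-2\right)^{2}}} \cdot 121 = \frac{-16 - \frac{4}{-8 + 4}}{4 \frac{4}{-8 + 4}} \cdot 121 = \frac{-16 - \frac{4}{-4}}{4 \frac{4}{-4}} \cdot 121 = \frac{-16 - 4 \left(- \frac{1}{4}\right)}{4 \cdot 4 \left(- \frac{1}{4}\right)} 121 = \frac{-16 - -1}{4 \left(-1\right)} 121 = \frac{1}{4} \left(-1\right) \left(-16 + 1\right) 121 = \frac{1}{4} \left(-1\right) \left(-15\right) 121 = \frac{15}{4} \cdot 121 = \frac{1815}{4}$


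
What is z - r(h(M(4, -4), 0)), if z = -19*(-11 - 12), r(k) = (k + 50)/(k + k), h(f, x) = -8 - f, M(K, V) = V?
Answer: 1771/4 ≈ 442.75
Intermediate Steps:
r(k) = (50 + k)/(2*k) (r(k) = (50 + k)/((2*k)) = (50 + k)*(1/(2*k)) = (50 + k)/(2*k))
z = 437 (z = -19*(-23) = 437)
z - r(h(M(4, -4), 0)) = 437 - (50 + (-8 - 1*(-4)))/(2*(-8 - 1*(-4))) = 437 - (50 + (-8 + 4))/(2*(-8 + 4)) = 437 - (50 - 4)/(2*(-4)) = 437 - (-1)*46/(2*4) = 437 - 1*(-23/4) = 437 + 23/4 = 1771/4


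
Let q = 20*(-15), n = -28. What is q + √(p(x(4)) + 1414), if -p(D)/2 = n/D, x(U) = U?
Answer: -300 + 2*√357 ≈ -262.21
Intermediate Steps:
p(D) = 56/D (p(D) = -(-56)/D = 56/D)
q = -300
q + √(p(x(4)) + 1414) = -300 + √(56/4 + 1414) = -300 + √(56*(¼) + 1414) = -300 + √(14 + 1414) = -300 + √1428 = -300 + 2*√357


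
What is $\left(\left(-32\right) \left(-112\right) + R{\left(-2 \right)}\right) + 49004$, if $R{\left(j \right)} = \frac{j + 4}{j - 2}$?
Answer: $\frac{105175}{2} \approx 52588.0$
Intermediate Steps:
$R{\left(j \right)} = \frac{4 + j}{-2 + j}$
$\left(\left(-32\right) \left(-112\right) + R{\left(-2 \right)}\right) + 49004 = \left(\left(-32\right) \left(-112\right) + \frac{4 - 2}{-2 - 2}\right) + 49004 = \left(3584 + \frac{1}{-4} \cdot 2\right) + 49004 = \left(3584 - \frac{1}{2}\right) + 49004 = \frac{7167}{2} + 49004 = \frac{105175}{2}$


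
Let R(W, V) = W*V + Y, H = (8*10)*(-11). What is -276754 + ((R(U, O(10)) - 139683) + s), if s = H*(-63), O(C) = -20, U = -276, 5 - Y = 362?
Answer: -355834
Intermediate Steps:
Y = -357 (Y = 5 - 1*362 = 5 - 362 = -357)
H = -880 (H = 80*(-11) = -880)
s = 55440 (s = -880*(-63) = 55440)
R(W, V) = -357 + V*W (R(W, V) = W*V - 357 = V*W - 357 = -357 + V*W)
-276754 + ((R(U, O(10)) - 139683) + s) = -276754 + (((-357 - 20*(-276)) - 139683) + 55440) = -276754 + (((-357 + 5520) - 139683) + 55440) = -276754 + ((5163 - 139683) + 55440) = -276754 + (-134520 + 55440) = -276754 - 79080 = -355834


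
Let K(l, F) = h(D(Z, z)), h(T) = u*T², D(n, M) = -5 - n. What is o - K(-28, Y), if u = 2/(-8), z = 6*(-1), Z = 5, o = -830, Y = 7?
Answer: -805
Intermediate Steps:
z = -6
u = -¼ (u = 2*(-⅛) = -¼ ≈ -0.25000)
h(T) = -T²/4
K(l, F) = -25 (K(l, F) = -(-5 - 1*5)²/4 = -(-5 - 5)²/4 = -¼*(-10)² = -¼*100 = -25)
o - K(-28, Y) = -830 - 1*(-25) = -830 + 25 = -805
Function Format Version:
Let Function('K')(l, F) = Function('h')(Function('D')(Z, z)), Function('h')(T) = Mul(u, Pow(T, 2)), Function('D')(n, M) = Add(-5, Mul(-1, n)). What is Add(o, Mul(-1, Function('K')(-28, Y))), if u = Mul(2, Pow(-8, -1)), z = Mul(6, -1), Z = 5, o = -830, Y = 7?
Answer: -805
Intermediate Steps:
z = -6
u = Rational(-1, 4) (u = Mul(2, Rational(-1, 8)) = Rational(-1, 4) ≈ -0.25000)
Function('h')(T) = Mul(Rational(-1, 4), Pow(T, 2))
Function('K')(l, F) = -25 (Function('K')(l, F) = Mul(Rational(-1, 4), Pow(Add(-5, Mul(-1, 5)), 2)) = Mul(Rational(-1, 4), Pow(Add(-5, -5), 2)) = Mul(Rational(-1, 4), Pow(-10, 2)) = Mul(Rational(-1, 4), 100) = -25)
Add(o, Mul(-1, Function('K')(-28, Y))) = Add(-830, Mul(-1, -25)) = Add(-830, 25) = -805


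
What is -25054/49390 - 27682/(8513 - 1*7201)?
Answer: -350021207/16199920 ≈ -21.606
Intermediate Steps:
-25054/49390 - 27682/(8513 - 1*7201) = -25054*1/49390 - 27682/(8513 - 7201) = -12527/24695 - 27682/1312 = -12527/24695 - 27682*1/1312 = -12527/24695 - 13841/656 = -350021207/16199920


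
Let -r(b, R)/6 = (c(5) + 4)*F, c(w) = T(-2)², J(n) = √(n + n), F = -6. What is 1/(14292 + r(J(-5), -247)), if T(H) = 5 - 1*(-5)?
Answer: 1/18036 ≈ 5.5445e-5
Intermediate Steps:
T(H) = 10 (T(H) = 5 + 5 = 10)
J(n) = √2*√n (J(n) = √(2*n) = √2*√n)
c(w) = 100 (c(w) = 10² = 100)
r(b, R) = 3744 (r(b, R) = -6*(100 + 4)*(-6) = -624*(-6) = -6*(-624) = 3744)
1/(14292 + r(J(-5), -247)) = 1/(14292 + 3744) = 1/18036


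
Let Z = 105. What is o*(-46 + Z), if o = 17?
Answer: 1003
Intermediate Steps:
o*(-46 + Z) = 17*(-46 + 105) = 17*59 = 1003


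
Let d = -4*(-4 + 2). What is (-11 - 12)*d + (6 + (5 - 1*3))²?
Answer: -120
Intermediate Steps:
d = 8 (d = -4*(-2) = 8)
(-11 - 12)*d + (6 + (5 - 1*3))² = (-11 - 12)*8 + (6 + (5 - 1*3))² = -23*8 + (6 + (5 - 3))² = -184 + (6 + 2)² = -184 + 8² = -184 + 64 = -120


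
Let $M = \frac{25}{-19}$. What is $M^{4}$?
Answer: $\frac{390625}{130321} \approx 2.9974$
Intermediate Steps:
$M = - \frac{25}{19}$ ($M = 25 \left(- \frac{1}{19}\right) = - \frac{25}{19} \approx -1.3158$)
$M^{4} = \left(- \frac{25}{19}\right)^{4} = \frac{390625}{130321}$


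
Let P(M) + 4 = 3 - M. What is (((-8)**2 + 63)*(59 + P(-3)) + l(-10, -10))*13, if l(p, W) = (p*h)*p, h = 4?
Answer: 105911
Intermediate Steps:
P(M) = -1 - M (P(M) = -4 + (3 - M) = -1 - M)
l(p, W) = 4*p**2 (l(p, W) = (p*4)*p = (4*p)*p = 4*p**2)
(((-8)**2 + 63)*(59 + P(-3)) + l(-10, -10))*13 = (((-8)**2 + 63)*(59 + (-1 - 1*(-3))) + 4*(-10)**2)*13 = ((64 + 63)*(59 + (-1 + 3)) + 4*100)*13 = (127*(59 + 2) + 400)*13 = (127*61 + 400)*13 = (7747 + 400)*13 = 8147*13 = 105911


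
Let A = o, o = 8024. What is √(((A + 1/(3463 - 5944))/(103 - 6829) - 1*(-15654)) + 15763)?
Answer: √972014996821396106/5562402 ≈ 177.25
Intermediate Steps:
A = 8024
√(((A + 1/(3463 - 5944))/(103 - 6829) - 1*(-15654)) + 15763) = √(((8024 + 1/(3463 - 5944))/(103 - 6829) - 1*(-15654)) + 15763) = √(((8024 + 1/(-2481))/(-6726) + 15654) + 15763) = √(((8024 - 1/2481)*(-1/6726) + 15654) + 15763) = √(((19907543/2481)*(-1/6726) + 15654) + 15763) = √((-19907543/16687206 + 15654) + 15763) = √(261201615181/16687206 + 15763) = √(524242043359/16687206) = √972014996821396106/5562402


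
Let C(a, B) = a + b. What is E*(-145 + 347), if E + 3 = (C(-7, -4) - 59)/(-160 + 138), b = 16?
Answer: -1616/11 ≈ -146.91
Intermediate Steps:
C(a, B) = 16 + a (C(a, B) = a + 16 = 16 + a)
E = -8/11 (E = -3 + ((16 - 7) - 59)/(-160 + 138) = -3 + (9 - 59)/(-22) = -3 - 50*(-1/22) = -3 + 25/11 = -8/11 ≈ -0.72727)
E*(-145 + 347) = -8*(-145 + 347)/11 = -8/11*202 = -1616/11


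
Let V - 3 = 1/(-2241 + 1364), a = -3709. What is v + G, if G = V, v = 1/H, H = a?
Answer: 9753793/3252793 ≈ 2.9986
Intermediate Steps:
H = -3709
v = -1/3709 (v = 1/(-3709) = -1/3709 ≈ -0.00026961)
V = 2630/877 (V = 3 + 1/(-2241 + 1364) = 3 + 1/(-877) = 3 - 1/877 = 2630/877 ≈ 2.9989)
G = 2630/877 ≈ 2.9989
v + G = -1/3709 + 2630/877 = 9753793/3252793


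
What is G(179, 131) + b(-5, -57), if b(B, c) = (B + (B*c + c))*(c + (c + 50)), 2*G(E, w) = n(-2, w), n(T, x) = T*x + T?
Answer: -14404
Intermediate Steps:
n(T, x) = T + T*x
G(E, w) = -1 - w (G(E, w) = (-2*(1 + w))/2 = (-2 - 2*w)/2 = -1 - w)
b(B, c) = (50 + 2*c)*(B + c + B*c) (b(B, c) = (B + (c + B*c))*(c + (50 + c)) = (B + c + B*c)*(50 + 2*c) = (50 + 2*c)*(B + c + B*c))
G(179, 131) + b(-5, -57) = (-1 - 1*131) + (2*(-57)² + 50*(-5) + 50*(-57) + 2*(-5)*(-57)² + 52*(-5)*(-57)) = (-1 - 131) + (2*3249 - 250 - 2850 + 2*(-5)*3249 + 14820) = -132 + (6498 - 250 - 2850 - 32490 + 14820) = -132 - 14272 = -14404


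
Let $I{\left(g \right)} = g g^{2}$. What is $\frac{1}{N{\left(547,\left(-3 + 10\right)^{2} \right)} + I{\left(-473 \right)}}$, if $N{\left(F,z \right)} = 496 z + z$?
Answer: $- \frac{1}{105799464} \approx -9.4518 \cdot 10^{-9}$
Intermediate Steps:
$I{\left(g \right)} = g^{3}$
$N{\left(F,z \right)} = 497 z$
$\frac{1}{N{\left(547,\left(-3 + 10\right)^{2} \right)} + I{\left(-473 \right)}} = \frac{1}{497 \left(-3 + 10\right)^{2} + \left(-473\right)^{3}} = \frac{1}{497 \cdot 7^{2} - 105823817} = \frac{1}{497 \cdot 49 - 105823817} = \frac{1}{24353 - 105823817} = \frac{1}{-105799464} = - \frac{1}{105799464}$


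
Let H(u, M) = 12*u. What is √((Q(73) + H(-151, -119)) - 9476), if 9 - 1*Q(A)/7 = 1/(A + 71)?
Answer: I*√1616407/12 ≈ 105.95*I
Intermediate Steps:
Q(A) = 63 - 7/(71 + A) (Q(A) = 63 - 7/(A + 71) = 63 - 7/(71 + A))
√((Q(73) + H(-151, -119)) - 9476) = √((7*(638 + 9*73)/(71 + 73) + 12*(-151)) - 9476) = √((7*(638 + 657)/144 - 1812) - 9476) = √((7*(1/144)*1295 - 1812) - 9476) = √((9065/144 - 1812) - 9476) = √(-251863/144 - 9476) = √(-1616407/144) = I*√1616407/12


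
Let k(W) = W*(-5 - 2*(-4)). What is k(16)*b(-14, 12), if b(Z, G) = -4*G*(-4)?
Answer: 9216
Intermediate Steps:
k(W) = 3*W (k(W) = W*(-5 + 8) = W*3 = 3*W)
b(Z, G) = 16*G
k(16)*b(-14, 12) = (3*16)*(16*12) = 48*192 = 9216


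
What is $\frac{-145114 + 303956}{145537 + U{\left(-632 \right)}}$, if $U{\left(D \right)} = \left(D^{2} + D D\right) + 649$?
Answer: $\frac{79421}{472517} \approx 0.16808$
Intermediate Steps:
$U{\left(D \right)} = 649 + 2 D^{2}$ ($U{\left(D \right)} = \left(D^{2} + D^{2}\right) + 649 = 2 D^{2} + 649 = 649 + 2 D^{2}$)
$\frac{-145114 + 303956}{145537 + U{\left(-632 \right)}} = \frac{-145114 + 303956}{145537 + \left(649 + 2 \left(-632\right)^{2}\right)} = \frac{158842}{145537 + \left(649 + 2 \cdot 399424\right)} = \frac{158842}{145537 + \left(649 + 798848\right)} = \frac{158842}{145537 + 799497} = \frac{158842}{945034} = 158842 \cdot \frac{1}{945034} = \frac{79421}{472517}$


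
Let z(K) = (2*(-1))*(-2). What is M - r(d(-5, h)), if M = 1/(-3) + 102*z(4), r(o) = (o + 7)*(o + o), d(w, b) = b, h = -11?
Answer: 959/3 ≈ 319.67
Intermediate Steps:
r(o) = 2*o*(7 + o) (r(o) = (7 + o)*(2*o) = 2*o*(7 + o))
z(K) = 4 (z(K) = -2*(-2) = 4)
M = 1223/3 (M = 1/(-3) + 102*4 = -⅓ + 408 = 1223/3 ≈ 407.67)
M - r(d(-5, h)) = 1223/3 - 2*(-11)*(7 - 11) = 1223/3 - 2*(-11)*(-4) = 1223/3 - 1*88 = 1223/3 - 88 = 959/3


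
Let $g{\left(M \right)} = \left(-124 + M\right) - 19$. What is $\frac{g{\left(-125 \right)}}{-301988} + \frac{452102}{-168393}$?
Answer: $- \frac{34121062363}{12713166321} \approx -2.6839$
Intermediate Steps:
$g{\left(M \right)} = -143 + M$ ($g{\left(M \right)} = \left(-124 + M\right) - 19 = -143 + M$)
$\frac{g{\left(-125 \right)}}{-301988} + \frac{452102}{-168393} = \frac{-143 - 125}{-301988} + \frac{452102}{-168393} = \left(-268\right) \left(- \frac{1}{301988}\right) + 452102 \left(- \frac{1}{168393}\right) = \frac{67}{75497} - \frac{452102}{168393} = - \frac{34121062363}{12713166321}$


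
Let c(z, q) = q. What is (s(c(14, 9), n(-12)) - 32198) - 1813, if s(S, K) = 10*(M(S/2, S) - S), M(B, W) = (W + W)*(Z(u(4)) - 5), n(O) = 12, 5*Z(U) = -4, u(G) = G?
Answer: -35145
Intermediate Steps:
Z(U) = -⅘ (Z(U) = (⅕)*(-4) = -⅘)
M(B, W) = -58*W/5 (M(B, W) = (W + W)*(-⅘ - 5) = (2*W)*(-29/5) = -58*W/5)
s(S, K) = -126*S (s(S, K) = 10*(-58*S/5 - S) = 10*(-63*S/5) = -126*S)
(s(c(14, 9), n(-12)) - 32198) - 1813 = (-126*9 - 32198) - 1813 = (-1134 - 32198) - 1813 = -33332 - 1813 = -35145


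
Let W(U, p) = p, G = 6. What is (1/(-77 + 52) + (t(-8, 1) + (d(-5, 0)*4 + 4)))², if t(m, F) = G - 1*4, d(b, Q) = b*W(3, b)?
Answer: 7017201/625 ≈ 11228.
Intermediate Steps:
d(b, Q) = b² (d(b, Q) = b*b = b²)
t(m, F) = 2 (t(m, F) = 6 - 1*4 = 6 - 4 = 2)
(1/(-77 + 52) + (t(-8, 1) + (d(-5, 0)*4 + 4)))² = (1/(-77 + 52) + (2 + ((-5)²*4 + 4)))² = (1/(-25) + (2 + (25*4 + 4)))² = (-1/25 + (2 + (100 + 4)))² = (-1/25 + (2 + 104))² = (-1/25 + 106)² = (2649/25)² = 7017201/625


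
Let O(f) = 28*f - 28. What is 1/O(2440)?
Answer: 1/68292 ≈ 1.4643e-5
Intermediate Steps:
O(f) = -28 + 28*f
1/O(2440) = 1/(-28 + 28*2440) = 1/(-28 + 68320) = 1/68292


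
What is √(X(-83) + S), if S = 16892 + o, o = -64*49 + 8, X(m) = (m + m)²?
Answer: 2*√10330 ≈ 203.27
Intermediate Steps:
X(m) = 4*m² (X(m) = (2*m)² = 4*m²)
o = -3128 (o = -3136 + 8 = -3128)
S = 13764 (S = 16892 - 3128 = 13764)
√(X(-83) + S) = √(4*(-83)² + 13764) = √(4*6889 + 13764) = √(27556 + 13764) = √41320 = 2*√10330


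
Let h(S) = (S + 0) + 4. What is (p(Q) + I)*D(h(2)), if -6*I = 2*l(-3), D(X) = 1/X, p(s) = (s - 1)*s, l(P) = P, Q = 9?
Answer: 73/6 ≈ 12.167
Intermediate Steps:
p(s) = s*(-1 + s) (p(s) = (-1 + s)*s = s*(-1 + s))
h(S) = 4 + S (h(S) = S + 4 = 4 + S)
I = 1 (I = -(-3)/3 = -1/6*(-6) = 1)
(p(Q) + I)*D(h(2)) = (9*(-1 + 9) + 1)/(4 + 2) = (9*8 + 1)/6 = (72 + 1)*(1/6) = 73*(1/6) = 73/6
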